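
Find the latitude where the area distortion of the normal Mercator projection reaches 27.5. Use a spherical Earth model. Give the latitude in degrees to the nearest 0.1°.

Mercator areal scale is sec²φ.
sec²φ = 27.5  ⇒  cos²φ = 0.03636  ⇒  cos φ = 0.1907.
φ = arccos(0.1907) ≈ 79.0°.

79.0°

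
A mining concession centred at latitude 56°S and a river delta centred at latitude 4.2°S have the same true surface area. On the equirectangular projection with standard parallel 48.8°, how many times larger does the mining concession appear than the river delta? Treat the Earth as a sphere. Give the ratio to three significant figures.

In the equirectangular projection with standard parallel φ₀ = 48.8° (x = Rλ cos φ₀, y = Rφ), meridians are true-scale (h = 1) and the parallel scale is k = cos φ₀ / cos φ.
Areal scale at 56°: h·k = 1.000 × 1.178 = 1.178.
Areal scale at 4.2°: h·k = 1.000 × 0.6605 = 0.6605.
Ratio = 1.178/0.6605 ≈ 1.78.

1.78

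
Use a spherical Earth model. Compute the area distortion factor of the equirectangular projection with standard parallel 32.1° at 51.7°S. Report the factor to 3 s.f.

With standard parallel φ₀ = 32.1°, the equirectangular projection gives x = Rλ cos φ₀, y = Rφ, so h = 1 and k = cos 32.1° / cos φ.
Areal scale = h·k = 1 × cos φ₀ / cos φ; at 51.7°, h = 1.000, k = 1.367, so h·k = 1.367.

1.37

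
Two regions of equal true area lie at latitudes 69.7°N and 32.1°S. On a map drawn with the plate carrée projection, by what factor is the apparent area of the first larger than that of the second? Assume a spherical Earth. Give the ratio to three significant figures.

2.44

In the plate carrée (x = Rλ, y = Rφ), meridians are true-scale (h = 1) and parallels are stretched by k = sec φ.
Areal scale at 69.7°: h·k = 1.000 × 2.882 = 2.882.
Areal scale at 32.1°: h·k = 1.000 × 1.180 = 1.180.
Ratio = 2.882/1.180 ≈ 2.44.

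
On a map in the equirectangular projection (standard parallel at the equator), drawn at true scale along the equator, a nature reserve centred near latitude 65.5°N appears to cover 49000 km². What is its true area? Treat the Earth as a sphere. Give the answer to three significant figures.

20300 km²

Plate carrée maps x = Rλ, y = Rφ. The meridian scale is h = 1 and the parallel scale is k = 1/cos φ = sec φ.
Areal scale = h·k = 1 × sec φ; at 65.5°, h = 1.000, k = 2.411, so h·k = 2.411.
True area = apparent / (areal scale) = 49000 / 2.411 ≈ 20300 km².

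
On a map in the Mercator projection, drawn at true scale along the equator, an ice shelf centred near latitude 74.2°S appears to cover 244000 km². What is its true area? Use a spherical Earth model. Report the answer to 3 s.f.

18100 km²

Mercator is conformal, so the point scale is isotropic: h = k = sec φ = 1/cos φ.
Areal scale = k² = sec²φ = 1/cos²(74.2°) = 1/0.2723² = 13.49.
True area = apparent / (areal scale) = 244000 / 13.49 ≈ 18100 km².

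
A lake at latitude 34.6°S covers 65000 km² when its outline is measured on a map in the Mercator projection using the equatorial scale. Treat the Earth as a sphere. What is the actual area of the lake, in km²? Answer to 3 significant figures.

44000 km²

The Mercator projection is conformal; its linear scale factor is the same in every direction and equals sec φ = 1/cos φ.
Areal scale = k² = sec²φ = 1/cos²(34.6°) = 1/0.8231² = 1.476.
True area = apparent / (areal scale) = 65000 / 1.476 ≈ 44000 km².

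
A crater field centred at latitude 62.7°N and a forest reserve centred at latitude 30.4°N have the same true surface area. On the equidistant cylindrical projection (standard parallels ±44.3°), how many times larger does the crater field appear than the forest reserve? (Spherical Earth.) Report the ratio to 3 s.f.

With standard parallel φ₀ = 44.3°, the equirectangular projection gives x = Rλ cos φ₀, y = Rφ, so h = 1 and k = cos 44.3° / cos φ.
Areal scale at 62.7°: h·k = 1.000 × 1.560 = 1.560.
Areal scale at 30.4°: h·k = 1.000 × 0.8298 = 0.8298.
Ratio = 1.560/0.8298 ≈ 1.88.

1.88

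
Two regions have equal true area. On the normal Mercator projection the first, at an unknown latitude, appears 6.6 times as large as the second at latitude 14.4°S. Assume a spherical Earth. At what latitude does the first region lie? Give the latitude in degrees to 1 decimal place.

On Mercator, (apparent₁)/(apparent₂) = sec²φ₁ / sec²φ₂ when true areas are equal.
cos²φ₂ / cos²φ₁ = 6.6  ⇒  cos φ₁ = cos 14.4° / √6.6 = 0.9686/2.569 = 0.3770.
φ₁ = arccos(0.3770) ≈ 67.9°.

67.9°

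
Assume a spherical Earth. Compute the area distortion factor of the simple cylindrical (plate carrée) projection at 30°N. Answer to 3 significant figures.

1.15

Plate carrée maps x = Rλ, y = Rφ. The meridian scale is h = 1 and the parallel scale is k = 1/cos φ = sec φ.
Areal scale = h·k = 1 × sec φ; at 30°, h = 1.000, k = 1.155, so h·k = 1.155.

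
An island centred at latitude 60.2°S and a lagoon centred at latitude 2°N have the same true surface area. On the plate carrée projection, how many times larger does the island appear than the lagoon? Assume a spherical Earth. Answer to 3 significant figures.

2.01

For the equirectangular projection with φ₀ = 0 (plate carrée), h = 1 along meridians and k = sec φ along parallels.
Areal scale at 60.2°: h·k = 1.000 × 2.012 = 2.012.
Areal scale at 2°: h·k = 1.000 × 1.001 = 1.001.
Ratio = 2.012/1.001 ≈ 2.01.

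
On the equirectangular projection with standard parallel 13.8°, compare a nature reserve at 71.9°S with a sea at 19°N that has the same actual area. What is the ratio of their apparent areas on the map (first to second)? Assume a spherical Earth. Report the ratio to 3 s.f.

3.04

In the equirectangular projection with standard parallel φ₀ = 13.8° (x = Rλ cos φ₀, y = Rφ), meridians are true-scale (h = 1) and the parallel scale is k = cos φ₀ / cos φ.
Areal scale at 71.9°: h·k = 1.000 × 3.126 = 3.126.
Areal scale at 19°: h·k = 1.000 × 1.027 = 1.027.
Ratio = 3.126/1.027 ≈ 3.04.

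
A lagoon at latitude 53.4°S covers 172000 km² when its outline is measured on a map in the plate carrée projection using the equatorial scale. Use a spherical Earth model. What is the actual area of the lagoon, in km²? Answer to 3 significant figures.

Plate carrée maps x = Rλ, y = Rφ. The meridian scale is h = 1 and the parallel scale is k = 1/cos φ = sec φ.
Areal scale = h·k = 1 × sec φ; at 53.4°, h = 1.000, k = 1.677, so h·k = 1.677.
True area = apparent / (areal scale) = 172000 / 1.677 ≈ 103000 km².

103000 km²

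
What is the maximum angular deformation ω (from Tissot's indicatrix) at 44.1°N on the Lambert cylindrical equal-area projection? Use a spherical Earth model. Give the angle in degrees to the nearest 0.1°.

The Lambert cylindrical equal-area projection is the cylindrical equal-area projection with its standard parallel at the equator (φ₀ = 0). For cylindrical equal-area with standard parallel φ₀, h = cos φ / cos φ₀ and k = cos φ₀ / cos φ, so h·k = 1.
At 44.1°: h = 0.7181, k = 1.393; principal scales a = 1.393, b = 0.7181.
sin(ω/2) = (a − b)/(a + b) = 0.6744/2.111 = 0.3195, so ω = 2 arcsin(0.3195) ≈ 37.3°.

37.3°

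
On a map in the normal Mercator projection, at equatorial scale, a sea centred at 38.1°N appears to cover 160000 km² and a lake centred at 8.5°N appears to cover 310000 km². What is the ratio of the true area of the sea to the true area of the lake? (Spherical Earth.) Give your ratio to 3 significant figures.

0.327

Mercator's areal exaggeration is sec²φ; hence true area = (apparent area) · cos²φ.
True area of sea: 160000 × cos²(38.1°) = 160000 × 0.6193 = 99080 km².
True area of lake: 310000 × cos²(8.5°) = 310000 × 0.9782 = 303200 km².
Ratio = 99080 / 303200 ≈ 0.327.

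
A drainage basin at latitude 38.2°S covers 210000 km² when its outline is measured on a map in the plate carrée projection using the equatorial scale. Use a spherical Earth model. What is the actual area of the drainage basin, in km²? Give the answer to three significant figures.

165000 km²

For the equirectangular projection with φ₀ = 0 (plate carrée), h = 1 along meridians and k = sec φ along parallels.
Areal scale = h·k = 1 × sec φ; at 38.2°, h = 1.000, k = 1.272, so h·k = 1.272.
True area = apparent / (areal scale) = 210000 / 1.272 ≈ 165000 km².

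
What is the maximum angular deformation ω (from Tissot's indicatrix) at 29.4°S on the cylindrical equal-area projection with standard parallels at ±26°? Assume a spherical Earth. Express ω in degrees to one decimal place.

A cylindrical equal-area projection with standard parallel φ₀ has meridian scale h = cos φ / cos φ₀ and parallel scale k = cos φ₀ / cos φ (so areas are preserved, h·k = 1).
At 29.4°: h = 0.9693, k = 1.032; principal scales a = 1.032, b = 0.9693.
sin(ω/2) = (a − b)/(a + b) = 0.06234/2.001 = 0.03116, so ω = 2 arcsin(0.03116) ≈ 3.6°.

3.6°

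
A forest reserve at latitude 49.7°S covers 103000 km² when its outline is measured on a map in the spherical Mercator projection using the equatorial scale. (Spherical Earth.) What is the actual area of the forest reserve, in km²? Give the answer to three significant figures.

43100 km²

The Mercator projection is conformal; its linear scale factor is the same in every direction and equals sec φ = 1/cos φ.
Areal scale = k² = sec²φ = 1/cos²(49.7°) = 1/0.6468² = 2.390.
True area = apparent / (areal scale) = 103000 / 2.390 ≈ 43100 km².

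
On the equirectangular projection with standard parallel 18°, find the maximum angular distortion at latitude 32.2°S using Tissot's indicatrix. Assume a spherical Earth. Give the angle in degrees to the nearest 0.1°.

The equidistant cylindrical projection with φ₀ = 18° has h = 1 (meridians true) and k = cos φ₀ / cos φ along parallels.
At 32.2°: h = 1.000, k = 1.124; principal scales a = 1.124, b = 1.000.
sin(ω/2) = (a − b)/(a + b) = 0.1239/2.124 = 0.05835, so ω = 2 arcsin(0.05835) ≈ 6.7°.

6.7°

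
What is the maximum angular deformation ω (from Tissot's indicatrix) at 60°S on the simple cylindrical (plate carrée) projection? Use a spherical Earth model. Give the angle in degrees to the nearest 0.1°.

For the equirectangular projection with φ₀ = 0 (plate carrée), h = 1 along meridians and k = sec φ along parallels.
At 60°: h = 1.000, k = 2.000; principal scales a = 2.000, b = 1.000.
sin(ω/2) = (a − b)/(a + b) = 1.0000/3.000 = 0.3333, so ω = 2 arcsin(0.3333) ≈ 38.9°.

38.9°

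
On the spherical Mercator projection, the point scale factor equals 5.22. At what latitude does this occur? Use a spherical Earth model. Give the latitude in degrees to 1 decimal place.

79.0°

Mercator scale is k = sec φ = 1/cos φ.
1/cos φ = 5.22  ⇒  cos φ = 0.1916  ⇒  φ = arccos(0.1916) ≈ 79.0°.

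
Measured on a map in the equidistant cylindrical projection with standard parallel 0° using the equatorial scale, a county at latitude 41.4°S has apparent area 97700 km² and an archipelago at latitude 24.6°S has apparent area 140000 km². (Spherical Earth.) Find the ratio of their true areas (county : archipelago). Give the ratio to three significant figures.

0.576

On the plate carrée, areal scale = h·k = 1 × sec φ, so true area = apparent × cos φ.
True area of county: 97700 × cos(41.4°) = 97700 × 0.7501 = 73290 km².
True area of archipelago: 140000 × cos(24.6°) = 140000 × 0.9092 = 127300 km².
Ratio = 73290 / 127300 ≈ 0.576.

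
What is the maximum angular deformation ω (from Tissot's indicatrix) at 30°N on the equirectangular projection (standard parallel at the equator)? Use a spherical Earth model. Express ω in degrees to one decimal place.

For the equirectangular projection with φ₀ = 0 (plate carrée), h = 1 along meridians and k = sec φ along parallels.
At 30°: h = 1.000, k = 1.155; principal scales a = 1.155, b = 1.000.
sin(ω/2) = (a − b)/(a + b) = 0.1547/2.155 = 0.07180, so ω = 2 arcsin(0.07180) ≈ 8.2°.

8.2°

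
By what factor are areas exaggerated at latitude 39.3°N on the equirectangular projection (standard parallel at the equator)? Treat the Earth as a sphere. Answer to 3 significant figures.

In the plate carrée (x = Rλ, y = Rφ), meridians are true-scale (h = 1) and parallels are stretched by k = sec φ.
Areal scale = h·k = 1 × sec φ; at 39.3°, h = 1.000, k = 1.292, so h·k = 1.292.

1.29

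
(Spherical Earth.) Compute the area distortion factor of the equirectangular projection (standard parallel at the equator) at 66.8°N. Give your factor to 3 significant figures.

Plate carrée maps x = Rλ, y = Rφ. The meridian scale is h = 1 and the parallel scale is k = 1/cos φ = sec φ.
Areal scale = h·k = 1 × sec φ; at 66.8°, h = 1.000, k = 2.538, so h·k = 2.538.

2.54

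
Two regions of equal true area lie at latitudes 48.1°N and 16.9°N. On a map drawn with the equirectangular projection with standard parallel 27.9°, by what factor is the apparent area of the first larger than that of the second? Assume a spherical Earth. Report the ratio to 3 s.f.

1.43

In the equirectangular projection with standard parallel φ₀ = 27.9° (x = Rλ cos φ₀, y = Rφ), meridians are true-scale (h = 1) and the parallel scale is k = cos φ₀ / cos φ.
Areal scale at 48.1°: h·k = 1.000 × 1.323 = 1.323.
Areal scale at 16.9°: h·k = 1.000 × 0.9237 = 0.9237.
Ratio = 1.323/0.9237 ≈ 1.43.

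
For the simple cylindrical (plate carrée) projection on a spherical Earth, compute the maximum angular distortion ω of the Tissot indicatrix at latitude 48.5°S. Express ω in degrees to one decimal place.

For the equirectangular projection with φ₀ = 0 (plate carrée), h = 1 along meridians and k = sec φ along parallels.
At 48.5°: h = 1.000, k = 1.509; principal scales a = 1.509, b = 1.000.
sin(ω/2) = (a − b)/(a + b) = 0.5092/2.509 = 0.2029, so ω = 2 arcsin(0.2029) ≈ 23.4°.

23.4°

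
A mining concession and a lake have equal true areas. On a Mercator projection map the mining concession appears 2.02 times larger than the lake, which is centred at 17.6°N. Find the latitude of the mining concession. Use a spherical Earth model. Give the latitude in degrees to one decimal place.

47.9°

On Mercator, (apparent₁)/(apparent₂) = sec²φ₁ / sec²φ₂ when true areas are equal.
cos²φ₂ / cos²φ₁ = 2.02  ⇒  cos φ₁ = cos 17.6° / √2.02 = 0.9532/1.421 = 0.6707.
φ₁ = arccos(0.6707) ≈ 47.9°.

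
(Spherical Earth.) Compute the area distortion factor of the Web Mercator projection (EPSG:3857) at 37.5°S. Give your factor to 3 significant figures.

For Mercator, h = k = sec φ (a conformal cylindrical projection has a single point scale, 1/cos φ).
Areal scale = k² = sec²φ = 1/cos²(37.5°) = 1/0.7934² = 1.589.

1.59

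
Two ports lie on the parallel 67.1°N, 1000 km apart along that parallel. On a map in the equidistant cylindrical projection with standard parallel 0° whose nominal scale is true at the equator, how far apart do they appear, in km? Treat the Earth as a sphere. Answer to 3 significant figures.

2570 km

Plate carrée maps x = Rλ, y = Rφ. The meridian scale is h = 1 and the parallel scale is k = 1/cos φ = sec φ.
Along the parallel, k = sec 67.1° = 1/0.3891 = 2.570.
Map distance = 1000 × 2.570 ≈ 2570 km.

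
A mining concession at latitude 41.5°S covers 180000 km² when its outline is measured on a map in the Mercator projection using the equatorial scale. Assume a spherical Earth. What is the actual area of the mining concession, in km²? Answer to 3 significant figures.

101000 km²

For Mercator, h = k = sec φ (a conformal cylindrical projection has a single point scale, 1/cos φ).
Areal scale = k² = sec²φ = 1/cos²(41.5°) = 1/0.7490² = 1.783.
True area = apparent / (areal scale) = 180000 / 1.783 ≈ 101000 km².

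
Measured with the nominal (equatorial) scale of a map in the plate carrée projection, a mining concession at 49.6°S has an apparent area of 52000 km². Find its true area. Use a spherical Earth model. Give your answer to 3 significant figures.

33700 km²

Plate carrée maps x = Rλ, y = Rφ. The meridian scale is h = 1 and the parallel scale is k = 1/cos φ = sec φ.
Areal scale = h·k = 1 × sec φ; at 49.6°, h = 1.000, k = 1.543, so h·k = 1.543.
True area = apparent / (areal scale) = 52000 / 1.543 ≈ 33700 km².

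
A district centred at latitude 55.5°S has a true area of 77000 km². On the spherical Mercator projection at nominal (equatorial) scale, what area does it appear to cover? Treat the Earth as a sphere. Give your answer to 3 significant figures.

The Mercator projection is conformal; its linear scale factor is the same in every direction and equals sec φ = 1/cos φ.
Areal scale = k² = sec²φ = 1/cos²(55.5°) = 1/0.5664² = 3.117.
Apparent area = 77000 × 3.117 ≈ 240000 km².

240000 km²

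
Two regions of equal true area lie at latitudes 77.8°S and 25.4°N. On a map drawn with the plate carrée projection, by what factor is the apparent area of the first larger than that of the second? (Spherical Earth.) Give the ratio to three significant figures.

Plate carrée maps x = Rλ, y = Rφ. The meridian scale is h = 1 and the parallel scale is k = 1/cos φ = sec φ.
Areal scale at 77.8°: h·k = 1.000 × 4.732 = 4.732.
Areal scale at 25.4°: h·k = 1.000 × 1.107 = 1.107.
Ratio = 4.732/1.107 ≈ 4.27.

4.27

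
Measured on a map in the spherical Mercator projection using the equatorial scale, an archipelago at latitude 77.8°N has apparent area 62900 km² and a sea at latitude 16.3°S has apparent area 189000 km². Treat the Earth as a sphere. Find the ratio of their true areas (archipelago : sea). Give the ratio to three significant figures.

On Mercator the areal scale is sec²φ, so true area = apparent × cos²φ.
True area of archipelago: 62900 × cos²(77.8°) = 62900 × 0.04466 = 2809 km².
True area of sea: 189000 × cos²(16.3°) = 189000 × 0.9212 = 174100 km².
Ratio = 2809 / 174100 ≈ 0.0161.

0.0161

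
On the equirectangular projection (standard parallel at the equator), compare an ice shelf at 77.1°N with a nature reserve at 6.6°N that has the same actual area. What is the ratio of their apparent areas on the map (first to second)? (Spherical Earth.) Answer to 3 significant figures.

For the equirectangular projection with φ₀ = 0 (plate carrée), h = 1 along meridians and k = sec φ along parallels.
Areal scale at 77.1°: h·k = 1.000 × 4.479 = 4.479.
Areal scale at 6.6°: h·k = 1.000 × 1.007 = 1.007.
Ratio = 4.479/1.007 ≈ 4.45.

4.45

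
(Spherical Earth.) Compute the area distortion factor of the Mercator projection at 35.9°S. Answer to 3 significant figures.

Mercator is conformal, so the point scale is isotropic: h = k = sec φ = 1/cos φ.
Areal scale = k² = sec²φ = 1/cos²(35.9°) = 1/0.8100² = 1.524.

1.52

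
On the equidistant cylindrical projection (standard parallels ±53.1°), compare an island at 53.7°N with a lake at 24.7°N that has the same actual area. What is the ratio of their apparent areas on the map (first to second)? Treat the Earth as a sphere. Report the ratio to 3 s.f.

1.53

In the equirectangular projection with standard parallel φ₀ = 53.1° (x = Rλ cos φ₀, y = Rφ), meridians are true-scale (h = 1) and the parallel scale is k = cos φ₀ / cos φ.
Areal scale at 53.7°: h·k = 1.000 × 1.014 = 1.014.
Areal scale at 24.7°: h·k = 1.000 × 0.6609 = 0.6609.
Ratio = 1.014/0.6609 ≈ 1.53.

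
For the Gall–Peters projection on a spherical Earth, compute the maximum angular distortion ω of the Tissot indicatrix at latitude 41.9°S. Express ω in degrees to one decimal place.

Gall–Peters is a cylindrical equal-area projection with standard parallels at ±45°. For cylindrical equal-area with standard parallel φ₀, h = cos φ / cos φ₀ and k = cos φ₀ / cos φ, so h·k = 1.
At 41.9°: h = 1.053, k = 0.9500; principal scales a = 1.053, b = 0.9500.
sin(ω/2) = (a − b)/(a + b) = 0.1026/2.003 = 0.05123, so ω = 2 arcsin(0.05123) ≈ 5.9°.

5.9°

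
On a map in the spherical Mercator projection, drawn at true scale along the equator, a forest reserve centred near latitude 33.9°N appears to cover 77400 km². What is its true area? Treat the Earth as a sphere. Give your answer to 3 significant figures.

53300 km²

The Mercator projection is conformal; its linear scale factor is the same in every direction and equals sec φ = 1/cos φ.
Areal scale = k² = sec²φ = 1/cos²(33.9°) = 1/0.8300² = 1.452.
True area = apparent / (areal scale) = 77400 / 1.452 ≈ 53300 km².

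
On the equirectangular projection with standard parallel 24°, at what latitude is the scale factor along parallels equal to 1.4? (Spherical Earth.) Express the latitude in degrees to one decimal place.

With standard parallel φ₀ = 24°, the equirectangular projection gives x = Rλ cos φ₀, y = Rφ, so h = 1 and k = cos 24° / cos φ.
k = cos φ₀ / cos φ = 1.4  ⇒  cos φ = cos 24° / 1.4 = 0.6525.
φ = arccos(0.6525) ≈ 49.3°.

49.3°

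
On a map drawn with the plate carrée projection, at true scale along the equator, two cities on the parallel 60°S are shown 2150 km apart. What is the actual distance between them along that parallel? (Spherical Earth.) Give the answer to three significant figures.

1080 km

For the equirectangular projection with φ₀ = 0 (plate carrée), h = 1 along meridians and k = sec φ along parallels.
Along the parallel at 60°, map distances are exaggerated by k = sec 60° = 2.000.
True distance = 2150 / 2.000 = 2150 × cos 60° ≈ 1080 km.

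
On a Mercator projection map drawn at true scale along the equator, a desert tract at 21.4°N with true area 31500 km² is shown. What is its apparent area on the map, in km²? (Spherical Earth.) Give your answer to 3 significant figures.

36300 km²

For Mercator, h = k = sec φ (a conformal cylindrical projection has a single point scale, 1/cos φ).
Areal scale = k² = sec²φ = 1/cos²(21.4°) = 1/0.9311² = 1.154.
Apparent area = 31500 × 1.154 ≈ 36300 km².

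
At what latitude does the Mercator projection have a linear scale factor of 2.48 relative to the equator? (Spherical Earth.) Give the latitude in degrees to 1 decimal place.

66.2°

Mercator scale is k = sec φ = 1/cos φ.
1/cos φ = 2.48  ⇒  cos φ = 0.4032  ⇒  φ = arccos(0.4032) ≈ 66.2°.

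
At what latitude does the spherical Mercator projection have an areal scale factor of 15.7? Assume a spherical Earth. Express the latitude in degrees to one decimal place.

Mercator areal scale is sec²φ.
sec²φ = 15.7  ⇒  cos²φ = 0.06369  ⇒  cos φ = 0.2524.
φ = arccos(0.2524) ≈ 75.4°.

75.4°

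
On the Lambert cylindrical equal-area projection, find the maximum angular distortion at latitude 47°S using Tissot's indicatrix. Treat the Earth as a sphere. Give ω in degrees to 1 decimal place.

The Lambert cylindrical equal-area projection is the cylindrical equal-area projection with its standard parallel at the equator (φ₀ = 0). A cylindrical equal-area projection with standard parallel φ₀ has meridian scale h = cos φ / cos φ₀ and parallel scale k = cos φ₀ / cos φ (so areas are preserved, h·k = 1).
At 47°: h = 0.6820, k = 1.466; principal scales a = 1.466, b = 0.6820.
sin(ω/2) = (a − b)/(a + b) = 0.7843/2.148 = 0.3651, so ω = 2 arcsin(0.3651) ≈ 42.8°.

42.8°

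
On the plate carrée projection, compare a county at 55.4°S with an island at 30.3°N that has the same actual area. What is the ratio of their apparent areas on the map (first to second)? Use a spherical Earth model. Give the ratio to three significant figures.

1.52

Plate carrée maps x = Rλ, y = Rφ. The meridian scale is h = 1 and the parallel scale is k = 1/cos φ = sec φ.
Areal scale at 55.4°: h·k = 1.000 × 1.761 = 1.761.
Areal scale at 30.3°: h·k = 1.000 × 1.158 = 1.158.
Ratio = 1.761/1.158 ≈ 1.52.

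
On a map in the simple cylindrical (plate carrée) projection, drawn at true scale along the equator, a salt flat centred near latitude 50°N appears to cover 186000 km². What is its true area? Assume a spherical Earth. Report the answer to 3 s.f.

120000 km²

For the equirectangular projection with φ₀ = 0 (plate carrée), h = 1 along meridians and k = sec φ along parallels.
Areal scale = h·k = 1 × sec φ; at 50°, h = 1.000, k = 1.556, so h·k = 1.556.
True area = apparent / (areal scale) = 186000 / 1.556 ≈ 120000 km².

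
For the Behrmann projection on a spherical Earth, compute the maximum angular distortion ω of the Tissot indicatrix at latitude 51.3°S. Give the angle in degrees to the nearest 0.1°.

36.7°

The Behrmann projection is cylindrical equal-area with φ₀ = 30°. A cylindrical equal-area projection with standard parallel φ₀ has meridian scale h = cos φ / cos φ₀ and parallel scale k = cos φ₀ / cos φ (so areas are preserved, h·k = 1).
At 51.3°: h = 0.7220, k = 1.385; principal scales a = 1.385, b = 0.7220.
sin(ω/2) = (a − b)/(a + b) = 0.6631/2.107 = 0.3147, so ω = 2 arcsin(0.3147) ≈ 36.7°.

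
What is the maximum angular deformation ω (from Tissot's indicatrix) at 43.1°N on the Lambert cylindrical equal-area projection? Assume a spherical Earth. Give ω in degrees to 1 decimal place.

The Lambert cylindrical equal-area projection is the cylindrical equal-area projection with its standard parallel at the equator (φ₀ = 0). For cylindrical equal-area with standard parallel φ₀, h = cos φ / cos φ₀ and k = cos φ₀ / cos φ, so h·k = 1.
At 43.1°: h = 0.7302, k = 1.370; principal scales a = 1.370, b = 0.7302.
sin(ω/2) = (a − b)/(a + b) = 0.6394/2.100 = 0.3045, so ω = 2 arcsin(0.3045) ≈ 35.5°.

35.5°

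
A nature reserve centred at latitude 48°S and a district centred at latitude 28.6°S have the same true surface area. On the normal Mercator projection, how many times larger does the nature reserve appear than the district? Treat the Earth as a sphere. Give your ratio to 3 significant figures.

1.72

On Mercator, area is exaggerated by sec²φ = 1/cos²φ.
At 48°: sec²(48°) = 1/0.6691² = 2.233.
At 28.6°: sec²(28.6°) = 1/0.8780² = 1.297.
Ratio = 2.233/1.297 = cos²(28.6°)/cos²(48°) ≈ 1.72.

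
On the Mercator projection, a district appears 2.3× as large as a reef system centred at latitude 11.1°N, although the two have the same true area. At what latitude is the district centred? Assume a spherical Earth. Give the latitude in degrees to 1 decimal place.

For equal true areas on Mercator, apparent areas scale as sec²φ, so the ratio is cos²φ₂ / cos²φ₁.
cos²φ₂ / cos²φ₁ = 2.3  ⇒  cos φ₁ = cos 11.1° / √2.3 = 0.9813/1.517 = 0.6470.
φ₁ = arccos(0.6470) ≈ 49.7°.

49.7°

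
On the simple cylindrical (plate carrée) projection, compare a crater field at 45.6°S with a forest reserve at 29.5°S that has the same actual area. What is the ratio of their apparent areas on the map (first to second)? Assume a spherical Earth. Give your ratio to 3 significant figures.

For the equirectangular projection with φ₀ = 0 (plate carrée), h = 1 along meridians and k = sec φ along parallels.
Areal scale at 45.6°: h·k = 1.000 × 1.429 = 1.429.
Areal scale at 29.5°: h·k = 1.000 × 1.149 = 1.149.
Ratio = 1.429/1.149 ≈ 1.24.

1.24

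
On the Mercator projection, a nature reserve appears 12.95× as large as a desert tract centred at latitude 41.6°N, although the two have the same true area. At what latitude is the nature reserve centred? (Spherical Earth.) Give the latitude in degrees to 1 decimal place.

78.0°

On Mercator, (apparent₁)/(apparent₂) = sec²φ₁ / sec²φ₂ when true areas are equal.
cos²φ₂ / cos²φ₁ = 12.95  ⇒  cos φ₁ = cos 41.6° / √12.95 = 0.7478/3.599 = 0.2078.
φ₁ = arccos(0.2078) ≈ 78.0°.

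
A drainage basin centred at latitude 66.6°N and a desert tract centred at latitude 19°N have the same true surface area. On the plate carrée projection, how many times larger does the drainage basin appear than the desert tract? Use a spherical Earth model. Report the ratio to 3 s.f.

2.38

In the plate carrée (x = Rλ, y = Rφ), meridians are true-scale (h = 1) and parallels are stretched by k = sec φ.
Areal scale at 66.6°: h·k = 1.000 × 2.518 = 2.518.
Areal scale at 19°: h·k = 1.000 × 1.058 = 1.058.
Ratio = 2.518/1.058 ≈ 2.38.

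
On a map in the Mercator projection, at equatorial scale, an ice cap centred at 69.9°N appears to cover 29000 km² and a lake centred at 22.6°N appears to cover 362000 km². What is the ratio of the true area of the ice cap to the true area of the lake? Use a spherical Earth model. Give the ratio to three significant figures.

Since Mercator area scale is 1/cos²φ, the true area equals the apparent area multiplied by cos²φ.
True area of ice cap: 29000 × cos²(69.9°) = 29000 × 0.1181 = 3425 km².
True area of lake: 362000 × cos²(22.6°) = 362000 × 0.8523 = 308500 km².
Ratio = 3425 / 308500 ≈ 0.0111.

0.0111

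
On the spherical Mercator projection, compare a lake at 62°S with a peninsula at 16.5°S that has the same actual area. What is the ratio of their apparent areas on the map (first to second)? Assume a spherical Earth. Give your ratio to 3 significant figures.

4.17

Mercator areal scale is sec²φ.
At 62°: sec²(62°) = 1/0.4695² = 4.537.
At 16.5°: sec²(16.5°) = 1/0.9588² = 1.088.
Ratio = 4.537/1.088 = cos²(16.5°)/cos²(62°) ≈ 4.17.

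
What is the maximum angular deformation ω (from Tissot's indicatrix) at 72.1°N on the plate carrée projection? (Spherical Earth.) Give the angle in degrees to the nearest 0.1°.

64.0°

For the equirectangular projection with φ₀ = 0 (plate carrée), h = 1 along meridians and k = sec φ along parallels.
At 72.1°: h = 1.000, k = 3.254; principal scales a = 3.254, b = 1.000.
sin(ω/2) = (a − b)/(a + b) = 2.254/4.254 = 0.5298, so ω = 2 arcsin(0.5298) ≈ 64.0°.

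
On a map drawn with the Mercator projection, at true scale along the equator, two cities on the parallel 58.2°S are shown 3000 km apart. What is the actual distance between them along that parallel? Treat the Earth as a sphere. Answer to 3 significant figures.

Mercator is conformal, so the point scale is isotropic: h = k = sec φ = 1/cos φ.
Along the parallel at 58.2°, map distances are exaggerated by k = sec 58.2° = 1.898.
True distance = 3000 / 1.898 = 3000 × cos 58.2° ≈ 1580 km.

1580 km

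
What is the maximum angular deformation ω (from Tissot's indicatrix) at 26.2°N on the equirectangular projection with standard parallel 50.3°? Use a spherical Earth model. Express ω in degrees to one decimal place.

19.4°

With standard parallel φ₀ = 50.3°, the equirectangular projection gives x = Rλ cos φ₀, y = Rφ, so h = 1 and k = cos 50.3° / cos φ.
At 26.2°: h = 1.000, k = 0.7119; principal scales a = 1.000, b = 0.7119.
sin(ω/2) = (a − b)/(a + b) = 0.2881/1.712 = 0.1683, so ω = 2 arcsin(0.1683) ≈ 19.4°.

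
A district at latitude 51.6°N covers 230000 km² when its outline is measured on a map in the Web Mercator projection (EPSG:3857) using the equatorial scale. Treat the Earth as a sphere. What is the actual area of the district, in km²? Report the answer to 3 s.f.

For Mercator, h = k = sec φ (a conformal cylindrical projection has a single point scale, 1/cos φ).
Areal scale = k² = sec²φ = 1/cos²(51.6°) = 1/0.6211² = 2.592.
True area = apparent / (areal scale) = 230000 / 2.592 ≈ 88700 km².

88700 km²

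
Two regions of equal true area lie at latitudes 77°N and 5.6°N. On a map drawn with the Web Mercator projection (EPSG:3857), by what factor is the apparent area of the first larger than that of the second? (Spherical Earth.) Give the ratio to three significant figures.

Mercator is conformal with k = sec φ, so areal scale = k² = sec²φ.
At 77°: sec²(77°) = 1/0.2250² = 19.76.
At 5.6°: sec²(5.6°) = 1/0.9952² = 1.010.
Ratio = 19.76/1.010 = cos²(5.6°)/cos²(77°) ≈ 19.6.

19.6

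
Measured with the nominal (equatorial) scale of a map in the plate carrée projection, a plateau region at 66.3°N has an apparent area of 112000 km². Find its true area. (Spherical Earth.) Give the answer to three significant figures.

Plate carrée maps x = Rλ, y = Rφ. The meridian scale is h = 1 and the parallel scale is k = 1/cos φ = sec φ.
Areal scale = h·k = 1 × sec φ; at 66.3°, h = 1.000, k = 2.488, so h·k = 2.488.
True area = apparent / (areal scale) = 112000 / 2.488 ≈ 45000 km².

45000 km²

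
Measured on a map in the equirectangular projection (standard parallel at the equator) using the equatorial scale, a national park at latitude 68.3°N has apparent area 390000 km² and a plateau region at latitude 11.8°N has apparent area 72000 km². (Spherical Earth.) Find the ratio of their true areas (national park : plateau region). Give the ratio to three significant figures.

Plate carrée has h = 1 and k = sec φ, giving areal scale sec φ; true area = (apparent area) · cos φ.
True area of national park: 390000 × cos(68.3°) = 390000 × 0.3697 = 144200 km².
True area of plateau region: 72000 × cos(11.8°) = 72000 × 0.9789 = 70480 km².
Ratio = 144200 / 70480 ≈ 2.05.

2.05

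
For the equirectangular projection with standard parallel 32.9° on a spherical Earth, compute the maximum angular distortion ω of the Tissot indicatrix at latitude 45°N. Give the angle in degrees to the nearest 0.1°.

9.8°

In the equirectangular projection with standard parallel φ₀ = 32.9° (x = Rλ cos φ₀, y = Rφ), meridians are true-scale (h = 1) and the parallel scale is k = cos φ₀ / cos φ.
At 45°: h = 1.000, k = 1.187; principal scales a = 1.187, b = 1.000.
sin(ω/2) = (a − b)/(a + b) = 0.1874/2.187 = 0.08567, so ω = 2 arcsin(0.08567) ≈ 9.8°.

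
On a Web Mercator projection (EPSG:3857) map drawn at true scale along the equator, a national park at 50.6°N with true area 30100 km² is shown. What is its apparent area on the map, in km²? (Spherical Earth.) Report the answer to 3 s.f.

74700 km²

For Mercator, h = k = sec φ (a conformal cylindrical projection has a single point scale, 1/cos φ).
Areal scale = k² = sec²φ = 1/cos²(50.6°) = 1/0.6347² = 2.482.
Apparent area = 30100 × 2.482 ≈ 74700 km².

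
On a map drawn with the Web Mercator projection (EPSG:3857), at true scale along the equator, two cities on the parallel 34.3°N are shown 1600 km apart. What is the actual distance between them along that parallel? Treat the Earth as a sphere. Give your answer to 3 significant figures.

Mercator is conformal, so the point scale is isotropic: h = k = sec φ = 1/cos φ.
Along the parallel at 34.3°, map distances are exaggerated by k = sec 34.3° = 1.211.
True distance = 1600 / 1.211 = 1600 × cos 34.3° ≈ 1320 km.

1320 km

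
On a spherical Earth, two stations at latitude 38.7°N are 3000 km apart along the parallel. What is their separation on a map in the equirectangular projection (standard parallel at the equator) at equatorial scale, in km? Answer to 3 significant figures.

3840 km

In the plate carrée (x = Rλ, y = Rφ), meridians are true-scale (h = 1) and parallels are stretched by k = sec φ.
Along the parallel, k = sec 38.7° = 1/0.7804 = 1.281.
Map distance = 3000 × 1.281 ≈ 3840 km.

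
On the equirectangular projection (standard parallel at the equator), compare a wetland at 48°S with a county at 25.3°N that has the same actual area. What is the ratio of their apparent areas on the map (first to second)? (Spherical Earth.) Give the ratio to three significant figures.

1.35

For the equirectangular projection with φ₀ = 0 (plate carrée), h = 1 along meridians and k = sec φ along parallels.
Areal scale at 48°: h·k = 1.000 × 1.494 = 1.494.
Areal scale at 25.3°: h·k = 1.000 × 1.106 = 1.106.
Ratio = 1.494/1.106 ≈ 1.35.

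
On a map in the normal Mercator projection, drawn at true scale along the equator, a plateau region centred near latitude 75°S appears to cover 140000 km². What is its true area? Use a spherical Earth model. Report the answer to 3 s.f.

For Mercator, h = k = sec φ (a conformal cylindrical projection has a single point scale, 1/cos φ).
Areal scale = k² = sec²φ = 1/cos²(75°) = 1/0.2588² = 14.93.
True area = apparent / (areal scale) = 140000 / 14.93 ≈ 9380 km².

9380 km²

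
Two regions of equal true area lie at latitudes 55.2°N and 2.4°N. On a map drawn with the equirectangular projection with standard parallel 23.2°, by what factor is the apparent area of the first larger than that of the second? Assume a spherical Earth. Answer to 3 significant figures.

With standard parallel φ₀ = 23.2°, the equirectangular projection gives x = Rλ cos φ₀, y = Rφ, so h = 1 and k = cos 23.2° / cos φ.
Areal scale at 55.2°: h·k = 1.000 × 1.611 = 1.611.
Areal scale at 2.4°: h·k = 1.000 × 0.9199 = 0.9199.
Ratio = 1.611/0.9199 ≈ 1.75.

1.75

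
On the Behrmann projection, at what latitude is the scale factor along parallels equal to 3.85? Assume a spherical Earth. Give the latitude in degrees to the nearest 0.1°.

Behrmann is a cylindrical equal-area projection with standard parallels at ±30°. A cylindrical equal-area projection with standard parallel φ₀ has meridian scale h = cos φ / cos φ₀ and parallel scale k = cos φ₀ / cos φ (so areas are preserved, h·k = 1).
k = cos φ₀ / cos φ = 3.85  ⇒  cos φ = cos 30° / 3.85 = 0.2249.
φ = arccos(0.2249) ≈ 77.0°.

77.0°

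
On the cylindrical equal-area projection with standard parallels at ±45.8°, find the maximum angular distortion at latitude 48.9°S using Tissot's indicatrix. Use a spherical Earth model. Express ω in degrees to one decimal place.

6.7°

For cylindrical equal-area with standard parallel φ₀, h = cos φ / cos φ₀ and k = cos φ₀ / cos φ, so h·k = 1.
At 48.9°: h = 0.9429, k = 1.061; principal scales a = 1.061, b = 0.9429.
sin(ω/2) = (a − b)/(a + b) = 0.1176/2.003 = 0.05870, so ω = 2 arcsin(0.05870) ≈ 6.7°.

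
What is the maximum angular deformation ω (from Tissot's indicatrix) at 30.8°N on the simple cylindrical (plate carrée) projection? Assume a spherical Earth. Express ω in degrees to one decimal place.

8.7°

For the equirectangular projection with φ₀ = 0 (plate carrée), h = 1 along meridians and k = sec φ along parallels.
At 30.8°: h = 1.000, k = 1.164; principal scales a = 1.164, b = 1.000.
sin(ω/2) = (a − b)/(a + b) = 0.1642/2.164 = 0.07587, so ω = 2 arcsin(0.07587) ≈ 8.7°.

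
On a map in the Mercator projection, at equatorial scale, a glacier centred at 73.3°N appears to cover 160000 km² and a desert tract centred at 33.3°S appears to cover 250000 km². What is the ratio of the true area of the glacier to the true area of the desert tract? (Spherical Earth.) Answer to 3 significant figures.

0.0757

Mercator's areal exaggeration is sec²φ; hence true area = (apparent area) · cos²φ.
True area of glacier: 160000 × cos²(73.3°) = 160000 × 0.08258 = 13210 km².
True area of desert tract: 250000 × cos²(33.3°) = 250000 × 0.6986 = 174600 km².
Ratio = 13210 / 174600 ≈ 0.0757.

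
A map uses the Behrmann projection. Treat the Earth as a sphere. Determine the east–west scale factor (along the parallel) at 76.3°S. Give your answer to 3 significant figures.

The Behrmann projection is cylindrical equal-area with φ₀ = 30°. A cylindrical equal-area projection with standard parallel φ₀ has meridian scale h = cos φ / cos φ₀ and parallel scale k = cos φ₀ / cos φ (so areas are preserved, h·k = 1).
k = cos 30° / cos 76.3° = 0.8660/0.2368 = 3.657.

3.66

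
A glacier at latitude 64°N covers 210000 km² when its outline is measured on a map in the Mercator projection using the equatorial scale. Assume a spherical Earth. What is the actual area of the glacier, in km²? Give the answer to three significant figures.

40400 km²

Mercator is conformal, so the point scale is isotropic: h = k = sec φ = 1/cos φ.
Areal scale = k² = sec²φ = 1/cos²(64°) = 1/0.4384² = 5.204.
True area = apparent / (areal scale) = 210000 / 5.204 ≈ 40400 km².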